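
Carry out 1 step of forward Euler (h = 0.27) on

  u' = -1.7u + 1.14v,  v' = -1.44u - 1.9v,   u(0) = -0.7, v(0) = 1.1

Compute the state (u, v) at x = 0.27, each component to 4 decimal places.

-0.0401, 0.8079

Euler on (u,v): u_{n+1} = u_n + h·u', v_{n+1} = v_n + h·v'.
0.000000: (-0.700000, 1.100000); f=(2.444000, -1.082000) → (-0.040120, 0.807860)
(u(0.27), v(0.27)) ≈ (-0.0401, 0.8079)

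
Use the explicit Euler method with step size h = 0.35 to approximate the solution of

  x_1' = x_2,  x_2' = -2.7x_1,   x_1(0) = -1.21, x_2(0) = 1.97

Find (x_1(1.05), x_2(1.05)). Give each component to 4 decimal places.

1.8311, 3.0674

Euler on (x_1,x_2): x_1_{n+1} = x_1_n + h·x_1', x_2_{n+1} = x_2_n + h·x_2'.
0.000000: (-1.210000, 1.970000); f=(1.970000, 3.267000) → (-0.520500, 3.113450)
0.350000: (-0.520500, 3.113450); f=(3.113450, 1.405350) → (0.569207, 3.605322)
0.700000: (0.569207, 3.605322); f=(3.605322, -1.536860) → (1.831070, 3.067421)
(x_1(1.05), x_2(1.05)) ≈ (1.8311, 3.0674)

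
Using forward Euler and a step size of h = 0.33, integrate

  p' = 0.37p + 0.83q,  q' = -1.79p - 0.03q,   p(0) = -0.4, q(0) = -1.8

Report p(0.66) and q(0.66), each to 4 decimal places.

-1.4803, -0.9742

Euler on (p,q): p_{n+1} = p_n + h·p', q_{n+1} = q_n + h·q'.
0.000000: (-0.400000, -1.800000); f=(-1.642000, 0.770000) → (-0.941860, -1.545900)
0.330000: (-0.941860, -1.545900); f=(-1.631585, 1.732306) → (-1.480283, -0.974239)
(p(0.66), q(0.66)) ≈ (-1.4803, -0.9742)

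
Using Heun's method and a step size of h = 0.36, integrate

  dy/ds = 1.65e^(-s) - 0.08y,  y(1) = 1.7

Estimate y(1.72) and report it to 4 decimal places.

1.9092

Heun: k1 = f(s_n, y_n); k2 = f(s_n + h, y_n + h·k1); y_{n+1} = y_n + (h/2)·(k1 + k2).
s=1.000000, y=1.700000:
  k1 = f(1.000000, 1.700000) = 0.471001
  k2 = f(1.360000, 1.869560) = 0.273925
  y ← 1.700000 + (0.36/2)·(0.471001 + 0.273925) = 1.834087
s=1.360000, y=1.834087:
  k1 = f(1.360000, 1.834087) = 0.276763
  k2 = f(1.720000, 1.933722) = 0.140761
  y ← 1.834087 + (0.36/2)·(0.276763 + 0.140761) = 1.909241
y(1.72) ≈ 1.9092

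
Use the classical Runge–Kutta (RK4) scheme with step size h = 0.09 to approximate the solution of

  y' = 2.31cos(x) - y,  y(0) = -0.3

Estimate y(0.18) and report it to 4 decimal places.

RK4: k1 = f(x_n, y_n); k2 = f(x_n + h/2, y_n + (h/2)·k1); k3 = f(x_n + h/2, y_n + (h/2)·k2); k4 = f(x_n + h, y_n + h·k3); y_{n+1} = y_n + (h/6)·(k1 + 2k2 + 2k3 + k4).
x=0.000000, y=-0.300000:
  k1 = f(0.000000, -0.300000) = 2.610000
  k2 = f(0.045000, -0.182550) = 2.490212
  k3 = f(0.045000, -0.187940) = 2.495602
  k4 = f(0.090000, -0.075396) = 2.376047
  y ← -0.300000 + (0.09/6)·(k1 + 2k2 + 2k3 + k4) = -0.075635
x=0.090000, y=-0.075635:
  k1 = f(0.090000, -0.075635) = 2.376286
  k2 = f(0.135000, 0.031298) = 2.257684
  k3 = f(0.135000, 0.025961) = 2.263021
  k4 = f(0.180000, 0.128037) = 2.144642
  y ← -0.075635 + (0.09/6)·(k1 + 2k2 + 2k3 + k4) = 0.127800
y(0.18) ≈ 0.1278

0.1278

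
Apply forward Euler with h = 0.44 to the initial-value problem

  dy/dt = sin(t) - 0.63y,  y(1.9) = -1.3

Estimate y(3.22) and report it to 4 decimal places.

0.1108

Euler: y_{n+1} = y_n + h·f(t_n, y_n).
t=1.900000, y=-1.300000: f=1.765300 → y ← -1.300000 + 0.44·1.765300 = -0.523268
t=2.340000, y=-0.523268: f=1.048124 → y ← -0.523268 + 0.44·1.048124 = -0.062094
t=2.780000, y=-0.062094: f=0.392883 → y ← -0.062094 + 0.44·0.392883 = 0.110775
y(3.22) ≈ 0.1108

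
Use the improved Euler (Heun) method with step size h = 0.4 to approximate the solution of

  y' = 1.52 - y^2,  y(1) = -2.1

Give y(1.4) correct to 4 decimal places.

Heun: k1 = f(x_n, y_n); k2 = f(x_n + h, y_n + h·k1); y_{n+1} = y_n + (h/2)·(k1 + k2).
x=1.000000, y=-2.100000:
  k1 = f(1.000000, -2.100000) = -2.890000
  k2 = f(1.400000, -3.256000) = -9.081536
  y ← -2.100000 + (0.4/2)·(-2.890000 + (-9.081536)) = -4.494307
y(1.4) ≈ -4.4943

-4.4943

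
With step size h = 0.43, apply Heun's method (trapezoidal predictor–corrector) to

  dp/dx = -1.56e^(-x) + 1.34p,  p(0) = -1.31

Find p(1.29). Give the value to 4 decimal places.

-10.3567

Heun: k1 = f(x_n, p_n); k2 = f(x_n + h, p_n + h·k1); p_{n+1} = p_n + (h/2)·(k1 + k2).
x=0.000000, p=-1.310000:
  k1 = f(0.000000, -1.310000) = -3.315400
  k2 = f(0.430000, -2.735622) = -4.680528
  p ← -1.310000 + (0.43/2)·(-3.315400 + (-4.680528)) = -3.029124
x=0.430000, p=-3.029124:
  k1 = f(0.430000, -3.029124) = -5.073821
  k2 = f(0.860000, -5.210867) = -7.642695
  p ← -3.029124 + (0.43/2)·(-5.073821 + (-7.642695)) = -5.763175
x=0.860000, p=-5.763175:
  k1 = f(0.860000, -5.763175) = -8.382788
  k2 = f(1.290000, -9.367774) = -12.982240
  p ← -5.763175 + (0.43/2)·(-8.382788 + (-12.982240)) = -10.356656
p(1.29) ≈ -10.3567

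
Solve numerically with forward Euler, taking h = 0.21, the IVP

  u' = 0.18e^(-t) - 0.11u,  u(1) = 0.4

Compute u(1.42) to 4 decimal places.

Euler: u_{n+1} = u_n + h·f(t_n, u_n).
t=1.000000, u=0.400000: f=0.022218 → u ← 0.400000 + 0.21·0.022218 = 0.404666
t=1.210000, u=0.404666: f=0.009162 → u ← 0.404666 + 0.21·0.009162 = 0.406590
u(1.42) ≈ 0.4066

0.4066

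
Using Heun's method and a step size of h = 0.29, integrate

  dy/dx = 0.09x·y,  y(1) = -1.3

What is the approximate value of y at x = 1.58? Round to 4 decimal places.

Heun: k1 = f(x_n, y_n); k2 = f(x_n + h, y_n + h·k1); y_{n+1} = y_n + (h/2)·(k1 + k2).
x=1.000000, y=-1.300000:
  k1 = f(1.000000, -1.300000) = -0.117000
  k2 = f(1.290000, -1.333930) = -0.154869
  y ← -1.300000 + (0.29/2)·(-0.117000 + (-0.154869)) = -1.339421
x=1.290000, y=-1.339421:
  k1 = f(1.290000, -1.339421) = -0.155507
  k2 = f(1.580000, -1.384518) = -0.196878
  y ← -1.339421 + (0.29/2)·(-0.155507 + (-0.196878)) = -1.390517
y(1.58) ≈ -1.3905

-1.3905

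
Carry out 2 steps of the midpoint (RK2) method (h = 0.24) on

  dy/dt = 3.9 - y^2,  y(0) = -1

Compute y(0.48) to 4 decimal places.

0.7486

Midpoint: k1 = f(t_n, y_n); k2 = f(t_n + h/2, y_n + (h/2)·k1); y_{n+1} = y_n + h·k2.
t=0.000000, y=-1.000000:
  k1 = f(0.000000, -1.000000) = 2.900000
  k2 = f(0.120000, -0.652000) = 3.474896
  y ← -1.000000 + 0.24·3.474896 = -0.166025
t=0.240000, y=-0.166025:
  k1 = f(0.240000, -0.166025) = 3.872436
  k2 = f(0.360000, 0.298667) = 3.810798
  y ← -0.166025 + 0.24·3.810798 = 0.748567
y(0.48) ≈ 0.7486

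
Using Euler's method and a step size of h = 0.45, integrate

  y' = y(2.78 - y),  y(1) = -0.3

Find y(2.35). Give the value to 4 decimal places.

-5.6725

Euler: y_{n+1} = y_n + h·f(x_n, y_n).
x=1.000000, y=-0.300000: f=-0.924000 → y ← -0.300000 + 0.45·(-0.924000) = -0.715800
x=1.450000, y=-0.715800: f=-2.502294 → y ← -0.715800 + 0.45·(-2.502294) = -1.841832
x=1.900000, y=-1.841832: f=-8.512639 → y ← -1.841832 + 0.45·(-8.512639) = -5.672520
y(2.35) ≈ -5.6725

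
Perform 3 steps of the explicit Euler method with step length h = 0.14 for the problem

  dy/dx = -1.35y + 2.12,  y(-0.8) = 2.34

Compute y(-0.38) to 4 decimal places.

1.9809

Euler: y_{n+1} = y_n + h·f(x_n, y_n).
x=-0.800000, y=2.340000: f=-1.039000 → y ← 2.340000 + 0.14·(-1.039000) = 2.194540
x=-0.660000, y=2.194540: f=-0.842629 → y ← 2.194540 + 0.14·(-0.842629) = 2.076572
x=-0.520000, y=2.076572: f=-0.683372 → y ← 2.076572 + 0.14·(-0.683372) = 1.980900
y(-0.38) ≈ 1.9809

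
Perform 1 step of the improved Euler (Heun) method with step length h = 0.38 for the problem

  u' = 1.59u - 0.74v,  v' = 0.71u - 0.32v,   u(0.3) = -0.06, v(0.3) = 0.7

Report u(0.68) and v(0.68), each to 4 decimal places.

Heun on (u,v): k1 = f(t_n, state_n); k2 = f(t_n + h, state_n + h·k1); state_{n+1} = state_n + (h/2)·(k1 + k2).
0.300000: (-0.060000, 0.700000)
  k1 = (-0.613400, -0.266600)
  predictor → (-0.293092, 0.598692)
  k2 = (-0.909048, -0.399677)
  → (-0.349265, 0.573407)
(u(0.68), v(0.68)) ≈ (-0.3493, 0.5734)

-0.3493, 0.5734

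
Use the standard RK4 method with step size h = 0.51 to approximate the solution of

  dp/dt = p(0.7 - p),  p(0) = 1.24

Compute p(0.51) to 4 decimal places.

RK4: k1 = f(t_n, p_n); k2 = f(t_n + h/2, p_n + (h/2)·k1); k3 = f(t_n + h/2, p_n + (h/2)·k2); k4 = f(t_n + h, p_n + h·k3); p_{n+1} = p_n + (h/6)·(k1 + 2k2 + 2k3 + k4).
t=0.000000, p=1.240000:
  k1 = f(0.000000, 1.240000) = -0.669600
  k2 = f(0.255000, 1.069252) = -0.394823
  k3 = f(0.255000, 1.139320) = -0.500526
  k4 = f(0.510000, 0.984732) = -0.280384
  p ← 1.240000 + (0.51/6)·(k1 + 2k2 + 2k3 + k4) = 1.007042
p(0.51) ≈ 1.0070

1.0070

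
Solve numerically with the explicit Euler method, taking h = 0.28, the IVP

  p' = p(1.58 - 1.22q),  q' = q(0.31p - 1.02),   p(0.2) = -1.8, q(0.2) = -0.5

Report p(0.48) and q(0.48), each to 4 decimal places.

Euler on (p,q): p_{n+1} = p_n + h·p', q_{n+1} = q_n + h·q'.
0.200000: (-1.800000, -0.500000); f=(-3.942000, 0.789000) → (-2.903760, -0.279080)
(p(0.48), q(0.48)) ≈ (-2.9038, -0.2791)

-2.9038, -0.2791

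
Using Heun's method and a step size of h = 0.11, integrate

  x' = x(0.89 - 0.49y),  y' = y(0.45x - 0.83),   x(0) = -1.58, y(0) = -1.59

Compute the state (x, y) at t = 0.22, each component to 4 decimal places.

Heun on (x,y): k1 = f(t_n, state_n); k2 = f(t_n + h, state_n + h·k1); state_{n+1} = state_n + (h/2)·(k1 + k2).
0.000000: (-1.580000, -1.590000)
  k1 = (-2.637178, 2.450190)
  predictor → (-1.870090, -1.320479)
  k2 = (-2.874393, 2.207234)
  → (-1.883136, -1.333842)
0.110000: (-1.883136, -1.333842)
  k1 = (-2.906776, 2.237401)
  predictor → (-2.202882, -1.087728)
  k2 = (-3.134671, 1.981075)
  → (-2.215416, -1.101826)
(x(0.22), y(0.22)) ≈ (-2.2154, -1.1018)

-2.2154, -1.1018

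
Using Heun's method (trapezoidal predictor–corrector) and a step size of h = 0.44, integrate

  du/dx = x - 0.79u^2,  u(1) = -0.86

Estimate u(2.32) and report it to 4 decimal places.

0.9067

Heun: k1 = f(x_n, u_n); k2 = f(x_n + h, u_n + h·k1); u_{n+1} = u_n + (h/2)·(k1 + k2).
x=1.000000, u=-0.860000:
  k1 = f(1.000000, -0.860000) = 0.415716
  k2 = f(1.440000, -0.677085) = 1.077829
  u ← -0.860000 + (0.44/2)·(0.415716 + 1.077829) = -0.531420
x=1.440000, u=-0.531420:
  k1 = f(1.440000, -0.531420) = 1.216898
  k2 = f(1.880000, 0.004015) = 1.879987
  u ← -0.531420 + (0.44/2)·(1.216898 + 1.879987) = 0.149895
x=1.880000, u=0.149895:
  k1 = f(1.880000, 0.149895) = 1.862250
  k2 = f(2.320000, 0.969285) = 1.577785
  u ← 0.149895 + (0.44/2)·(1.862250 + 1.577785) = 0.906702
u(2.32) ≈ 0.9067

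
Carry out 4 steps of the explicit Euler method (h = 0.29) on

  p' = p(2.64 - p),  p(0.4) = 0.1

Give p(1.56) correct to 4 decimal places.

0.8106

Euler: p_{n+1} = p_n + h·f(x_n, p_n).
x=0.400000, p=0.100000: f=0.254000 → p ← 0.100000 + 0.29·0.254000 = 0.173660
x=0.690000, p=0.173660: f=0.428305 → p ← 0.173660 + 0.29·0.428305 = 0.297868
x=0.980000, p=0.297868: f=0.697647 → p ← 0.297868 + 0.29·0.697647 = 0.500186
x=1.270000, p=0.500186: f=1.070305 → p ← 0.500186 + 0.29·1.070305 = 0.810574
p(1.56) ≈ 0.8106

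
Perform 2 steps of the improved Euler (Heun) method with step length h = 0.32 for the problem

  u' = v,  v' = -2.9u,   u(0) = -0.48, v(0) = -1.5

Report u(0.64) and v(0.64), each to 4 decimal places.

-1.0230, 0.1164

Heun on (u,v): k1 = f(t_n, state_n); k2 = f(t_n + h, state_n + h·k1); state_{n+1} = state_n + (h/2)·(k1 + k2).
0.000000: (-0.480000, -1.500000)
  k1 = (-1.500000, 1.392000)
  predictor → (-0.960000, -1.054560)
  k2 = (-1.054560, 2.784000)
  → (-0.888730, -0.831840)
0.320000: (-0.888730, -0.831840)
  k1 = (-0.831840, 2.577316)
  predictor → (-1.154918, -0.007099)
  k2 = (-0.007099, 3.349263)
  → (-1.022960, 0.116413)
(u(0.64), v(0.64)) ≈ (-1.0230, 0.1164)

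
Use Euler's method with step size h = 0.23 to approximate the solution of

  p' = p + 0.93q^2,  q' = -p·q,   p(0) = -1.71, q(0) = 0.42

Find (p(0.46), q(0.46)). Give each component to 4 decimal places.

-2.4674, 0.8632

Euler on (p,q): p_{n+1} = p_n + h·p', q_{n+1} = q_n + h·q'.
0.000000: (-1.710000, 0.420000); f=(-1.545948, 0.718200) → (-2.065568, 0.585186)
0.230000: (-2.065568, 0.585186); f=(-1.747096, 1.208741) → (-2.467400, 0.863197)
(p(0.46), q(0.46)) ≈ (-2.4674, 0.8632)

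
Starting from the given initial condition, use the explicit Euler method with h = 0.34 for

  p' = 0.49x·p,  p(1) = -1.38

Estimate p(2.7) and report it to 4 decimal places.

Euler: p_{n+1} = p_n + h·f(x_n, p_n).
x=1.000000, p=-1.380000: f=-0.676200 → p ← -1.380000 + 0.34·(-0.676200) = -1.609908
x=1.340000, p=-1.609908: f=-1.057066 → p ← -1.609908 + 0.34·(-1.057066) = -1.969310
x=1.680000, p=-1.969310: f=-1.621136 → p ← -1.969310 + 0.34·(-1.621136) = -2.520497
x=2.020000, p=-2.520497: f=-2.494788 → p ← -2.520497 + 0.34·(-2.494788) = -3.368724
x=2.360000, p=-3.368724: f=-3.895593 → p ← -3.368724 + 0.34·(-3.895593) = -4.693226
p(2.7) ≈ -4.6932

-4.6932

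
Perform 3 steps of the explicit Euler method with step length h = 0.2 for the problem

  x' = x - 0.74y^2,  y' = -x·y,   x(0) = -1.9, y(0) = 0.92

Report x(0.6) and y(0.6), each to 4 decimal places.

Euler on (x,y): x_{n+1} = x_n + h·x', y_{n+1} = y_n + h·y'.
0.000000: (-1.900000, 0.920000); f=(-2.526336, 1.748000) → (-2.405267, 1.269600)
0.200000: (-2.405267, 1.269600); f=(-3.598061, 3.053727) → (-3.124879, 1.880345)
0.400000: (-3.124879, 1.880345); f=(-5.741297, 5.875853) → (-4.273139, 3.055516)
(x(0.6), y(0.6)) ≈ (-4.2731, 3.0555)

-4.2731, 3.0555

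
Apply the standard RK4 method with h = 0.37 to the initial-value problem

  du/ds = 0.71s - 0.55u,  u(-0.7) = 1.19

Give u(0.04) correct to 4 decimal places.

RK4: k1 = f(s_n, u_n); k2 = f(s_n + h/2, u_n + (h/2)·k1); k3 = f(s_n + h/2, u_n + (h/2)·k2); k4 = f(s_n + h, u_n + h·k3); u_{n+1} = u_n + (h/6)·(k1 + 2k2 + 2k3 + k4).
s=-0.700000, u=1.190000:
  k1 = f(-0.700000, 1.190000) = -1.151500
  k2 = f(-0.515000, 0.976973) = -0.902985
  k3 = f(-0.515000, 1.022948) = -0.928271
  k4 = f(-0.330000, 0.846540) = -0.699897
  u ← 1.190000 + (0.37/6)·(k1 + 2k2 + 2k3 + k4) = 0.849976
s=-0.330000, u=0.849976:
  k1 = f(-0.330000, 0.849976) = -0.701787
  k2 = f(-0.145000, 0.720145) = -0.499030
  k3 = f(-0.145000, 0.757655) = -0.519660
  k4 = f(0.040000, 0.657701) = -0.333336
  u ← 0.849976 + (0.37/6)·(k1 + 2k2 + 2k3 + k4) = 0.660505
u(0.04) ≈ 0.6605

0.6605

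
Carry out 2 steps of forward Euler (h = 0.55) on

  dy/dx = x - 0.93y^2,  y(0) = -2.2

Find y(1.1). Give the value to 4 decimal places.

Euler: y_{n+1} = y_n + h·f(x_n, y_n).
x=0.000000, y=-2.200000: f=-4.501200 → y ← -2.200000 + 0.55·(-4.501200) = -4.675660
x=0.550000, y=-4.675660: f=-19.781471 → y ← -4.675660 + 0.55·(-19.781471) = -15.555469
y(1.1) ≈ -15.5555

-15.5555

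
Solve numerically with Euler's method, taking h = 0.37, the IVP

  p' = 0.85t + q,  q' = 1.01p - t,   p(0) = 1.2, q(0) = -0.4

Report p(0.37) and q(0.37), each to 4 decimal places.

Euler on (p,q): p_{n+1} = p_n + h·p', q_{n+1} = q_n + h·q'.
0.000000: (1.200000, -0.400000); f=(-0.400000, 1.212000) → (1.052000, 0.048440)
(p(0.37), q(0.37)) ≈ (1.0520, 0.0484)

1.0520, 0.0484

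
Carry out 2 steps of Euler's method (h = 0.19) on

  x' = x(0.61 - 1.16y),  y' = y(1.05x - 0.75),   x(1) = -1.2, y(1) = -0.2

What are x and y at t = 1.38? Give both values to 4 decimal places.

-1.5912, -0.0717

Euler on (x,y): x_{n+1} = x_n + h·x', y_{n+1} = y_n + h·y'.
1.000000: (-1.200000, -0.200000); f=(-1.010400, 0.402000) → (-1.391976, -0.123620)
1.190000: (-1.391976, -0.123620); f=(-1.048714, 0.273395) → (-1.591232, -0.071675)
(x(1.38), y(1.38)) ≈ (-1.5912, -0.0717)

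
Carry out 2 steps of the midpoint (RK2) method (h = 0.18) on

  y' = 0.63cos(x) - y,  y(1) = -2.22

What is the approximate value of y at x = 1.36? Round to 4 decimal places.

Midpoint: k1 = f(x_n, y_n); k2 = f(x_n + h/2, y_n + (h/2)·k1); y_{n+1} = y_n + h·k2.
x=1.000000, y=-2.220000:
  k1 = f(1.000000, -2.220000) = 2.560390
  k2 = f(1.090000, -1.989565) = 2.280931
  y ← -2.220000 + 0.18·2.280931 = -1.809432
x=1.180000, y=-1.809432:
  k1 = f(1.180000, -1.809432) = 2.049415
  k2 = f(1.270000, -1.624985) = 1.811642
  y ← -1.809432 + 0.18·1.811642 = -1.483337
y(1.36) ≈ -1.4833

-1.4833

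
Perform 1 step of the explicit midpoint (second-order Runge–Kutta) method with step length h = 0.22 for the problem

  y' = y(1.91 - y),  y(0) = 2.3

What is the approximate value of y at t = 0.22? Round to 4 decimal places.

Midpoint: k1 = f(t_n, y_n); k2 = f(t_n + h/2, y_n + (h/2)·k1); y_{n+1} = y_n + h·k2.
t=0.000000, y=2.300000:
  k1 = f(0.000000, 2.300000) = -0.897000
  k2 = f(0.110000, 2.201330) = -0.641313
  y ← 2.300000 + 0.22·(-0.641313) = 2.158911
y(0.22) ≈ 2.1589

2.1589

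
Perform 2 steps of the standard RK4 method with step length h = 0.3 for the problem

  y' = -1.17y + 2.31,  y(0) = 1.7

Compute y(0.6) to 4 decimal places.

RK4: k1 = f(t_n, y_n); k2 = f(t_n + h/2, y_n + (h/2)·k1); k3 = f(t_n + h/2, y_n + (h/2)·k2); k4 = f(t_n + h, y_n + h·k3); y_{n+1} = y_n + (h/6)·(k1 + 2k2 + 2k3 + k4).
t=0.000000, y=1.700000:
  k1 = f(0.000000, 1.700000) = 0.321000
  k2 = f(0.150000, 1.748150) = 0.264665
  k3 = f(0.150000, 1.739700) = 0.274551
  k4 = f(0.300000, 1.782365) = 0.224632
  y ← 1.700000 + (0.3/6)·(k1 + 2k2 + 2k3 + k4) = 1.781203
t=0.300000, y=1.781203:
  k1 = f(0.300000, 1.781203) = 0.225992
  k2 = f(0.450000, 1.815102) = 0.186331
  k3 = f(0.450000, 1.809153) = 0.193291
  k4 = f(0.600000, 1.839191) = 0.158147
  y ← 1.781203 + (0.3/6)·(k1 + 2k2 + 2k3 + k4) = 1.838372
y(0.6) ≈ 1.8384

1.8384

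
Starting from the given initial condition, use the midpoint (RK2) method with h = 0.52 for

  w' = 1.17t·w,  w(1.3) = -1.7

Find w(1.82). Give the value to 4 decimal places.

-3.9515

Midpoint: k1 = f(t_n, w_n); k2 = f(t_n + h/2, w_n + (h/2)·k1); w_{n+1} = w_n + h·k2.
t=1.300000, w=-1.700000:
  k1 = f(1.300000, -1.700000) = -2.585700
  k2 = f(1.560000, -2.372282) = -4.329889
  w ← -1.700000 + 0.52·(-4.329889) = -3.951542
w(1.82) ≈ -3.9515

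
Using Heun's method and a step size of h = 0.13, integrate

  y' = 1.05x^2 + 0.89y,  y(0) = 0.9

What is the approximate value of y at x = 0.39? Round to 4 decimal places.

1.2962

Heun: k1 = f(x_n, y_n); k2 = f(x_n + h, y_n + h·k1); y_{n+1} = y_n + (h/2)·(k1 + k2).
x=0.000000, y=0.900000:
  k1 = f(0.000000, 0.900000) = 0.801000
  k2 = f(0.130000, 1.004130) = 0.911421
  y ← 0.900000 + (0.13/2)·(0.801000 + 0.911421) = 1.011307
x=0.130000, y=1.011307:
  k1 = f(0.130000, 1.011307) = 0.917809
  k2 = f(0.260000, 1.130622) = 1.077234
  y ← 1.011307 + (0.13/2)·(0.917809 + 1.077234) = 1.140985
x=0.260000, y=1.140985:
  k1 = f(0.260000, 1.140985) = 1.086457
  k2 = f(0.390000, 1.282224) = 1.300885
  y ← 1.140985 + (0.13/2)·(1.086457 + 1.300885) = 1.296162
y(0.39) ≈ 1.2962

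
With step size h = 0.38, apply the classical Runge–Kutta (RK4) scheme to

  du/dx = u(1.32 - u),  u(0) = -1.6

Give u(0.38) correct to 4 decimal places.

-9.5242

RK4: k1 = f(x_n, u_n); k2 = f(x_n + h/2, u_n + (h/2)·k1); k3 = f(x_n + h/2, u_n + (h/2)·k2); k4 = f(x_n + h, u_n + h·k3); u_{n+1} = u_n + (h/6)·(k1 + 2k2 + 2k3 + k4).
x=0.000000, u=-1.600000:
  k1 = f(0.000000, -1.600000) = -4.672000
  k2 = f(0.190000, -2.487680) = -9.472289
  k3 = f(0.190000, -3.399735) = -16.045848
  k4 = f(0.380000, -7.697422) = -69.410907
  u ← -1.600000 + (0.38/6)·(k1 + 2k2 + 2k3 + k4) = -9.524215
u(0.38) ≈ -9.5242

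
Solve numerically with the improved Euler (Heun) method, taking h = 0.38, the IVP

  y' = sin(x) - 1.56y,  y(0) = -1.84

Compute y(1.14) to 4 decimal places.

-0.0215

Heun: k1 = f(x_n, y_n); k2 = f(x_n + h, y_n + h·k1); y_{n+1} = y_n + (h/2)·(k1 + k2).
x=0.000000, y=-1.840000:
  k1 = f(0.000000, -1.840000) = 2.870400
  k2 = f(0.380000, -0.749248) = 1.539747
  y ← -1.840000 + (0.38/2)·(2.870400 + 1.539747) = -1.002072
x=0.380000, y=-1.002072:
  k1 = f(0.380000, -1.002072) = 1.934153
  k2 = f(0.760000, -0.267094) = 1.105588
  y ← -1.002072 + (0.38/2)·(1.934153 + 1.105588) = -0.424521
x=0.760000, y=-0.424521:
  k1 = f(0.760000, -0.424521) = 1.351175
  k2 = f(1.140000, 0.088925) = 0.769910
  y ← -0.424521 + (0.38/2)·(1.351175 + 0.769910) = -0.021515
y(1.14) ≈ -0.0215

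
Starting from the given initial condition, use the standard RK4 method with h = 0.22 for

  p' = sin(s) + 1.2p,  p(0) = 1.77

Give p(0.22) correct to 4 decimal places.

2.3311

RK4: k1 = f(s_n, p_n); k2 = f(s_n + h/2, p_n + (h/2)·k1); k3 = f(s_n + h/2, p_n + (h/2)·k2); k4 = f(s_n + h, p_n + h·k3); p_{n+1} = p_n + (h/6)·(k1 + 2k2 + 2k3 + k4).
s=0.000000, p=1.770000:
  k1 = f(0.000000, 1.770000) = 2.124000
  k2 = f(0.110000, 2.003640) = 2.514146
  k3 = f(0.110000, 2.046556) = 2.565646
  k4 = f(0.220000, 2.334442) = 3.019560
  p ← 1.770000 + (0.22/6)·(k1 + 2k2 + 2k3 + k4) = 2.331115
p(0.22) ≈ 2.3311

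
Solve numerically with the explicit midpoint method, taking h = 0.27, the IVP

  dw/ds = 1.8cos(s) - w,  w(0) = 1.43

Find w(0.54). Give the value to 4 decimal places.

1.5423

Midpoint: k1 = f(s_n, w_n); k2 = f(s_n + h/2, w_n + (h/2)·k1); w_{n+1} = w_n + h·k2.
s=0.000000, w=1.430000:
  k1 = f(0.000000, 1.430000) = 0.370000
  k2 = f(0.135000, 1.479950) = 0.303672
  w ← 1.430000 + 0.27·0.303672 = 1.511992
s=0.270000, w=1.511992:
  k1 = f(0.270000, 1.511992) = 0.222796
  k2 = f(0.405000, 1.542069) = 0.112315
  w ← 1.511992 + 0.27·0.112315 = 1.542317
w(0.54) ≈ 1.5423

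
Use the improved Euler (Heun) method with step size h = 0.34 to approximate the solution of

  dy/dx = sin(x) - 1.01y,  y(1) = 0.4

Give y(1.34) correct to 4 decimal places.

Heun: k1 = f(x_n, y_n); k2 = f(x_n + h, y_n + h·k1); y_{n+1} = y_n + (h/2)·(k1 + k2).
x=1.000000, y=0.400000:
  k1 = f(1.000000, 0.400000) = 0.437471
  k2 = f(1.340000, 0.548740) = 0.419257
  y ← 0.400000 + (0.34/2)·(0.437471 + 0.419257) = 0.545644
y(1.34) ≈ 0.5456

0.5456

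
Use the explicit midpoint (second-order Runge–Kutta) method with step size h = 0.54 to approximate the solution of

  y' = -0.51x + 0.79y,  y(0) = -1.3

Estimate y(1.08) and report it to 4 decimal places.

Midpoint: k1 = f(x_n, y_n); k2 = f(x_n + h/2, y_n + (h/2)·k1); y_{n+1} = y_n + h·k2.
x=0.000000, y=-1.300000:
  k1 = f(0.000000, -1.300000) = -1.027000
  k2 = f(0.270000, -1.577290) = -1.383759
  y ← -1.300000 + 0.54·(-1.383759) = -2.047230
x=0.540000, y=-2.047230:
  k1 = f(0.540000, -2.047230) = -1.892712
  k2 = f(0.810000, -2.558262) = -2.434127
  y ← -2.047230 + 0.54·(-2.434127) = -3.361659
y(1.08) ≈ -3.3617

-3.3617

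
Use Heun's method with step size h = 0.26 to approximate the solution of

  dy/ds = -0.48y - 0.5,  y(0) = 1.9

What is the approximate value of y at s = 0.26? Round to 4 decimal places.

Heun: k1 = f(s_n, y_n); k2 = f(s_n + h, y_n + h·k1); y_{n+1} = y_n + (h/2)·(k1 + k2).
s=0.000000, y=1.900000:
  k1 = f(0.000000, 1.900000) = -1.412000
  k2 = f(0.260000, 1.532880) = -1.235782
  y ← 1.900000 + (0.26/2)·(-1.412000 + (-1.235782)) = 1.555788
y(0.26) ≈ 1.5558

1.5558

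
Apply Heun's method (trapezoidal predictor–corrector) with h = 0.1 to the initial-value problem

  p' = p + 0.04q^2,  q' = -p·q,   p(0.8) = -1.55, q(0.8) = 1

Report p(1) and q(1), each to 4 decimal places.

Heun on (p,q): k1 = f(s_n, state_n); k2 = f(s_n + h, state_n + h·k1); state_{n+1} = state_n + (h/2)·(k1 + k2).
0.800000: (-1.550000, 1.000000)
  k1 = (-1.510000, 1.550000)
  predictor → (-1.701000, 1.155000)
  k2 = (-1.647639, 1.964655)
  → (-1.707882, 1.175733)
0.900000: (-1.707882, 1.175733)
  k1 = (-1.652588, 2.008013)
  predictor → (-1.873141, 1.376534)
  k2 = (-1.797347, 2.578442)
  → (-1.880379, 1.405055)
(p(1), q(1)) ≈ (-1.8804, 1.4051)

-1.8804, 1.4051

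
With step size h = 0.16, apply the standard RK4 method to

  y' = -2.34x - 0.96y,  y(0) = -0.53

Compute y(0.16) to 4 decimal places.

RK4: k1 = f(x_n, y_n); k2 = f(x_n + h/2, y_n + (h/2)·k1); k3 = f(x_n + h/2, y_n + (h/2)·k2); k4 = f(x_n + h, y_n + h·k3); y_{n+1} = y_n + (h/6)·(k1 + 2k2 + 2k3 + k4).
x=0.000000, y=-0.530000:
  k1 = f(0.000000, -0.530000) = 0.508800
  k2 = f(0.080000, -0.489296) = 0.282524
  k3 = f(0.080000, -0.507398) = 0.299902
  k4 = f(0.160000, -0.482016) = 0.088335
  y ← -0.530000 + (0.16/6)·(k1 + 2k2 + 2k3 + k4) = -0.483014
y(0.16) ≈ -0.4830

-0.4830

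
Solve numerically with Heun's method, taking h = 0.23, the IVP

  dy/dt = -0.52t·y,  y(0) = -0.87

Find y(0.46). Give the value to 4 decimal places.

-0.8233

Heun: k1 = f(t_n, y_n); k2 = f(t_n + h, y_n + h·k1); y_{n+1} = y_n + (h/2)·(k1 + k2).
t=0.000000, y=-0.870000:
  k1 = f(0.000000, -0.870000) = 0.000000
  k2 = f(0.230000, -0.870000) = 0.104052
  y ← -0.870000 + (0.23/2)·(0.000000 + 0.104052) = -0.858034
t=0.230000, y=-0.858034:
  k1 = f(0.230000, -0.858034) = 0.102621
  k2 = f(0.460000, -0.834431) = 0.199596
  y ← -0.858034 + (0.23/2)·(0.102621 + 0.199596) = -0.823279
y(0.46) ≈ -0.8233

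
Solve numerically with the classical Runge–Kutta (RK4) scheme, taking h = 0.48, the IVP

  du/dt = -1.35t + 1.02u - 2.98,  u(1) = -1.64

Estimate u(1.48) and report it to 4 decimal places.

RK4: k1 = f(t_n, u_n); k2 = f(t_n + h/2, u_n + (h/2)·k1); k3 = f(t_n + h/2, u_n + (h/2)·k2); k4 = f(t_n + h, u_n + h·k3); u_{n+1} = u_n + (h/6)·(k1 + 2k2 + 2k3 + k4).
t=1.000000, u=-1.640000:
  k1 = f(1.000000, -1.640000) = -6.002800
  k2 = f(1.240000, -3.080672) = -7.796285
  k3 = f(1.240000, -3.511109) = -8.235331
  k4 = f(1.480000, -5.592959) = -10.682818
  u ← -1.640000 + (0.48/6)·(k1 + 2k2 + 2k3 + k4) = -5.539908
u(1.48) ≈ -5.5399

-5.5399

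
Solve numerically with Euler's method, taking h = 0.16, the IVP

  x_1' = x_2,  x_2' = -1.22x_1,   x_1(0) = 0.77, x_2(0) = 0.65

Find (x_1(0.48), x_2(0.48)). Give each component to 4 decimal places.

Euler on (x_1,x_2): x_1_{n+1} = x_1_n + h·x_1', x_2_{n+1} = x_2_n + h·x_2'.
0.000000: (0.770000, 0.650000); f=(0.650000, -0.939400) → (0.874000, 0.499696)
0.160000: (0.874000, 0.499696); f=(0.499696, -1.066280) → (0.953951, 0.329091)
0.320000: (0.953951, 0.329091); f=(0.329091, -1.163821) → (1.006606, 0.142880)
(x_1(0.48), x_2(0.48)) ≈ (1.0066, 0.1429)

1.0066, 0.1429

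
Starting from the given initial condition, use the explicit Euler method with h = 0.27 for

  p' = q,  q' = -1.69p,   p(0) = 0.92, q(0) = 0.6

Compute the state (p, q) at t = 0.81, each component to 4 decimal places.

Euler on (p,q): p_{n+1} = p_n + h·p', q_{n+1} = q_n + h·q'.
0.000000: (0.920000, 0.600000); f=(0.600000, -1.554800) → (1.082000, 0.180204)
0.270000: (1.082000, 0.180204); f=(0.180204, -1.828580) → (1.130655, -0.313513)
0.540000: (1.130655, -0.313513); f=(-0.313513, -1.910807) → (1.046007, -0.829431)
(p(0.81), q(0.81)) ≈ (1.0460, -0.8294)

1.0460, -0.8294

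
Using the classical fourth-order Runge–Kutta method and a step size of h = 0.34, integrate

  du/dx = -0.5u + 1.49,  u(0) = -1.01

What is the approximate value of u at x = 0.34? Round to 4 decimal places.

RK4: k1 = f(x_n, u_n); k2 = f(x_n + h/2, u_n + (h/2)·k1); k3 = f(x_n + h/2, u_n + (h/2)·k2); k4 = f(x_n + h, u_n + h·k3); u_{n+1} = u_n + (h/6)·(k1 + 2k2 + 2k3 + k4).
x=0.000000, u=-1.010000:
  k1 = f(0.000000, -1.010000) = 1.995000
  k2 = f(0.170000, -0.670850) = 1.825425
  k3 = f(0.170000, -0.699678) = 1.839839
  k4 = f(0.340000, -0.384455) = 1.682227
  u ← -1.010000 + (0.34/6)·(k1 + 2k2 + 2k3 + k4) = -0.386227
u(0.34) ≈ -0.3862

-0.3862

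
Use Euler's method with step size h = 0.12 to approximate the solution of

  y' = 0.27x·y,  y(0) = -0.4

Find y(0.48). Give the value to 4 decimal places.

-0.4094

Euler: y_{n+1} = y_n + h·f(x_n, y_n).
x=0.000000, y=-0.400000: f=0.000000 → y ← -0.400000 + 0.12·0.000000 = -0.400000
x=0.120000, y=-0.400000: f=-0.012960 → y ← -0.400000 + 0.12·(-0.012960) = -0.401555
x=0.240000, y=-0.401555: f=-0.026021 → y ← -0.401555 + 0.12·(-0.026021) = -0.404678
x=0.360000, y=-0.404678: f=-0.039335 → y ← -0.404678 + 0.12·(-0.039335) = -0.409398
y(0.48) ≈ -0.4094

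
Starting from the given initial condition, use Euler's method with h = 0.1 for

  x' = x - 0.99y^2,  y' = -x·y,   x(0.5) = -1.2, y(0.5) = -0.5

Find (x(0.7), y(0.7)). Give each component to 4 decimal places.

Euler on (x,y): x_{n+1} = x_n + h·x', y_{n+1} = y_n + h·y'.
0.500000: (-1.200000, -0.500000); f=(-1.447500, -0.600000) → (-1.344750, -0.560000)
0.600000: (-1.344750, -0.560000); f=(-1.655214, -0.753060) → (-1.510271, -0.635306)
(x(0.7), y(0.7)) ≈ (-1.5103, -0.6353)

-1.5103, -0.6353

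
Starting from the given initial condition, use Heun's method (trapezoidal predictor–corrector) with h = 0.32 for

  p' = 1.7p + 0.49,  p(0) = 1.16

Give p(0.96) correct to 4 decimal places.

6.7266

Heun: k1 = f(x_n, p_n); k2 = f(x_n + h, p_n + h·k1); p_{n+1} = p_n + (h/2)·(k1 + k2).
x=0.000000, p=1.160000:
  k1 = f(0.000000, 1.160000) = 2.462000
  k2 = f(0.320000, 1.947840) = 3.801328
  p ← 1.160000 + (0.32/2)·(2.462000 + 3.801328) = 2.162132
x=0.320000, p=2.162132:
  k1 = f(0.320000, 2.162132) = 4.165625
  k2 = f(0.640000, 3.495133) = 6.431725
  p ← 2.162132 + (0.32/2)·(4.165625 + 6.431725) = 3.857709
x=0.640000, p=3.857709:
  k1 = f(0.640000, 3.857709) = 7.048105
  k2 = f(0.960000, 6.113102) = 10.882273
  p ← 3.857709 + (0.32/2)·(7.048105 + 10.882273) = 6.726569
p(0.96) ≈ 6.7266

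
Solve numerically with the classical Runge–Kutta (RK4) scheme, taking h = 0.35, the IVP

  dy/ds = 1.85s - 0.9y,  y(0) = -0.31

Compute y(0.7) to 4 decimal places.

0.2063

RK4: k1 = f(s_n, y_n); k2 = f(s_n + h/2, y_n + (h/2)·k1); k3 = f(s_n + h/2, y_n + (h/2)·k2); k4 = f(s_n + h, y_n + h·k3); y_{n+1} = y_n + (h/6)·(k1 + 2k2 + 2k3 + k4).
s=0.000000, y=-0.310000:
  k1 = f(0.000000, -0.310000) = 0.279000
  k2 = f(0.175000, -0.261175) = 0.558808
  k3 = f(0.175000, -0.212209) = 0.514738
  k4 = f(0.350000, -0.129842) = 0.764358
  y ← -0.310000 + (0.35/6)·(k1 + 2k2 + 2k3 + k4) = -0.123891
s=0.350000, y=-0.123891:
  k1 = f(0.350000, -0.123891) = 0.759001
  k2 = f(0.525000, 0.008935) = 0.963209
  k3 = f(0.525000, 0.044671) = 0.931046
  k4 = f(0.700000, 0.201976) = 1.113222
  y ← -0.123891 + (0.35/6)·(k1 + 2k2 + 2k3 + k4) = 0.206319
y(0.7) ≈ 0.2063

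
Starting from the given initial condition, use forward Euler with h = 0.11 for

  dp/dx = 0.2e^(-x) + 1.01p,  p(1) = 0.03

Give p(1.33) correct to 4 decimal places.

0.0657

Euler: p_{n+1} = p_n + h·f(x_n, p_n).
x=1.000000, p=0.030000: f=0.103876 → p ← 0.030000 + 0.11·0.103876 = 0.041426
x=1.110000, p=0.041426: f=0.107752 → p ← 0.041426 + 0.11·0.107752 = 0.053279
x=1.220000, p=0.053279: f=0.112858 → p ← 0.053279 + 0.11·0.112858 = 0.065693
p(1.33) ≈ 0.0657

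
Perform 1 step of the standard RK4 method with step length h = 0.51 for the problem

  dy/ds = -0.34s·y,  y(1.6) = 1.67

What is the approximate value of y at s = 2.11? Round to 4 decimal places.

1.2107

RK4: k1 = f(s_n, y_n); k2 = f(s_n + h/2, y_n + (h/2)·k1); k3 = f(s_n + h/2, y_n + (h/2)·k2); k4 = f(s_n + h, y_n + h·k3); y_{n+1} = y_n + (h/6)·(k1 + 2k2 + 2k3 + k4).
s=1.600000, y=1.670000:
  k1 = f(1.600000, 1.670000) = -0.908480
  k2 = f(1.855000, 1.438338) = -0.907160
  k3 = f(1.855000, 1.438674) = -0.907372
  k4 = f(2.110000, 1.207240) = -0.866074
  y ← 1.670000 + (0.51/6)·(k1 + 2k2 + 2k3 + k4) = 1.210693
y(2.11) ≈ 1.2107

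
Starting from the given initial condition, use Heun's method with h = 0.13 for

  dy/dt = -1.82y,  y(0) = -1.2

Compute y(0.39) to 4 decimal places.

Heun: k1 = f(t_n, y_n); k2 = f(t_n + h, y_n + h·k1); y_{n+1} = y_n + (h/2)·(k1 + k2).
t=0.000000, y=-1.200000:
  k1 = f(0.000000, -1.200000) = 2.184000
  k2 = f(0.130000, -0.916080) = 1.667266
  y ← -1.200000 + (0.13/2)·(2.184000 + 1.667266) = -0.949668
t=0.130000, y=-0.949668:
  k1 = f(0.130000, -0.949668) = 1.728395
  k2 = f(0.260000, -0.724976) = 1.319457
  y ← -0.949668 + (0.13/2)·(1.728395 + 1.319457) = -0.751557
t=0.260000, y=-0.751557:
  k1 = f(0.260000, -0.751557) = 1.367834
  k2 = f(0.390000, -0.573739) = 1.044205
  y ← -0.751557 + (0.13/2)·(1.367834 + 1.044205) = -0.594775
y(0.39) ≈ -0.5948

-0.5948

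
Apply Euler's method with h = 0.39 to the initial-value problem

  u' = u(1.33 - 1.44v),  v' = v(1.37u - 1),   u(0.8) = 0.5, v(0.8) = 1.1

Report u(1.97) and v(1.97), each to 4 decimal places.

0.4654, 0.6937

Euler on (u,v): u_{n+1} = u_n + h·u', v_{n+1} = v_n + h·v'.
0.800000: (0.500000, 1.100000); f=(-0.127000, -0.346500) → (0.450470, 0.964865)
1.190000: (0.450470, 0.964865); f=(-0.026760, -0.369404) → (0.440033, 0.820797)
1.580000: (0.440033, 0.820797); f=(0.065148, -0.325983) → (0.465441, 0.693664)
(u(1.97), v(1.97)) ≈ (0.4654, 0.6937)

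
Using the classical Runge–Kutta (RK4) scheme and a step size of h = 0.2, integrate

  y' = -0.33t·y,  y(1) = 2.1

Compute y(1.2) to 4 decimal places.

1.9529

RK4: k1 = f(t_n, y_n); k2 = f(t_n + h/2, y_n + (h/2)·k1); k3 = f(t_n + h/2, y_n + (h/2)·k2); k4 = f(t_n + h, y_n + h·k3); y_{n+1} = y_n + (h/6)·(k1 + 2k2 + 2k3 + k4).
t=1.000000, y=2.100000:
  k1 = f(1.000000, 2.100000) = -0.693000
  k2 = f(1.100000, 2.030700) = -0.737144
  k3 = f(1.100000, 2.026286) = -0.735542
  k4 = f(1.200000, 1.952892) = -0.773345
  y ← 2.100000 + (0.2/6)·(k1 + 2k2 + 2k3 + k4) = 1.952943
y(1.2) ≈ 1.9529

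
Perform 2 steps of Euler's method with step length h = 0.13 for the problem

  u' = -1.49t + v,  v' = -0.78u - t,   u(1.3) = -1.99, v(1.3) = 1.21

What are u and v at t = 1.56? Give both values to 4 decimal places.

-2.1999, 1.2683

Euler on (u,v): u_{n+1} = u_n + h·u', v_{n+1} = v_n + h·v'.
1.300000: (-1.990000, 1.210000); f=(-0.727000, 0.252200) → (-2.084510, 1.242786)
1.430000: (-2.084510, 1.242786); f=(-0.887914, 0.195918) → (-2.199939, 1.268255)
(u(1.56), v(1.56)) ≈ (-2.1999, 1.2683)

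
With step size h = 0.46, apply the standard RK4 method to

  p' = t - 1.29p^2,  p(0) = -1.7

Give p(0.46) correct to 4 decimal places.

RK4: k1 = f(t_n, p_n); k2 = f(t_n + h/2, p_n + (h/2)·k1); k3 = f(t_n + h/2, p_n + (h/2)·k2); k4 = f(t_n + h, p_n + h·k3); p_{n+1} = p_n + (h/6)·(k1 + 2k2 + 2k3 + k4).
t=0.000000, p=-1.700000:
  k1 = f(0.000000, -1.700000) = -3.728100
  k2 = f(0.230000, -2.557463) = -8.207396
  k3 = f(0.230000, -3.587701) = -16.374363
  k4 = f(0.460000, -9.232207) = -109.491399
  p ← -1.700000 + (0.46/6)·(k1 + 2k2 + 2k3 + k4) = -14.149365
p(0.46) ≈ -14.1494

-14.1494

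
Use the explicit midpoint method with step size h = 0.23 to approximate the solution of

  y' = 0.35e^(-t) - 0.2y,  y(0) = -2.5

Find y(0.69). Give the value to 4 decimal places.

-2.0169

Midpoint: k1 = f(t_n, y_n); k2 = f(t_n + h/2, y_n + (h/2)·k1); y_{n+1} = y_n + h·k2.
t=0.000000, y=-2.500000:
  k1 = f(0.000000, -2.500000) = 0.850000
  k2 = f(0.115000, -2.402250) = 0.792428
  y ← -2.500000 + 0.23·0.792428 = -2.317742
t=0.230000, y=-2.317742:
  k1 = f(0.230000, -2.317742) = 0.741635
  k2 = f(0.345000, -2.232453) = 0.694368
  y ← -2.317742 + 0.23·0.694368 = -2.158037
t=0.460000, y=-2.158037:
  k1 = f(0.460000, -2.158037) = 0.652557
  k2 = f(0.575000, -2.082993) = 0.613545
  y ← -2.158037 + 0.23·0.613545 = -2.016922
y(0.69) ≈ -2.0169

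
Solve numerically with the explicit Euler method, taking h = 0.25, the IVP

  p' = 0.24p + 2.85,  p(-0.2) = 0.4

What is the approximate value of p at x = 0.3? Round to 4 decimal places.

1.9172

Euler: p_{n+1} = p_n + h·f(x_n, p_n).
x=-0.200000, p=0.400000: f=2.946000 → p ← 0.400000 + 0.25·2.946000 = 1.136500
x=0.050000, p=1.136500: f=3.122760 → p ← 1.136500 + 0.25·3.122760 = 1.917190
p(0.3) ≈ 1.9172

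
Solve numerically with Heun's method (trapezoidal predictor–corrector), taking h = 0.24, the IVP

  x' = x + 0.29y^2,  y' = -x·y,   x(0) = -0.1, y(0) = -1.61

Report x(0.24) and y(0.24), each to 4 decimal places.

Heun on (x,y): k1 = f(t_n, state_n); k2 = f(t_n + h, state_n + h·k1); state_{n+1} = state_n + (h/2)·(k1 + k2).
0.000000: (-0.100000, -1.610000)
  k1 = (0.651709, -0.161000)
  predictor → (0.056410, -1.648640)
  k2 = (0.844634, 0.093000)
  → (0.079561, -1.618160)
(x(0.24), y(0.24)) ≈ (0.0796, -1.6182)

0.0796, -1.6182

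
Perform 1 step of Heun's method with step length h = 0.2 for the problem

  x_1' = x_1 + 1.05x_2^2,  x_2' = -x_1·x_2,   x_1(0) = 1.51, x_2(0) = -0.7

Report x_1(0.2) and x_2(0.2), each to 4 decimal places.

1.9290, -0.5007

Heun on (x_1,x_2): k1 = f(t_n, state_n); k2 = f(t_n + h, state_n + h·k1); state_{n+1} = state_n + (h/2)·(k1 + k2).
0.000000: (1.510000, -0.700000)
  k1 = (2.024500, 1.057000)
  predictor → (1.914900, -0.488600)
  k2 = (2.165566, 0.935620)
  → (1.929007, -0.500738)
(x_1(0.2), x_2(0.2)) ≈ (1.9290, -0.5007)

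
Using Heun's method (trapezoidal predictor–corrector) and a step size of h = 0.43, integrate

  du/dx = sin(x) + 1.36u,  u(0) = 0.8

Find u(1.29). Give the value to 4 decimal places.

5.6068

Heun: k1 = f(x_n, u_n); k2 = f(x_n + h, u_n + h·k1); u_{n+1} = u_n + (h/2)·(k1 + k2).
x=0.000000, u=0.800000:
  k1 = f(0.000000, 0.800000) = 1.088000
  k2 = f(0.430000, 1.267840) = 2.141133
  u ← 0.800000 + (0.43/2)·(1.088000 + 2.141133) = 1.494264
x=0.430000, u=1.494264:
  k1 = f(0.430000, 1.494264) = 2.449069
  k2 = f(0.860000, 2.547363) = 4.222257
  u ← 1.494264 + (0.43/2)·(2.449069 + 4.222257) = 2.928599
x=0.860000, u=2.928599:
  k1 = f(0.860000, 2.928599) = 4.740737
  k2 = f(1.290000, 4.967116) = 7.716112
  u ← 2.928599 + (0.43/2)·(4.740737 + 7.716112) = 5.606821
u(1.29) ≈ 5.6068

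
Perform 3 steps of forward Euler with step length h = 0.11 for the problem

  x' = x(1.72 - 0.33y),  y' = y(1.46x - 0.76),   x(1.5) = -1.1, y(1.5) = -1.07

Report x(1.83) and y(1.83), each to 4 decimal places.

-1.9896, -0.3611

Euler on (x,y): x_{n+1} = x_n + h·x', y_{n+1} = y_n + h·y'.
1.500000: (-1.100000, -1.070000); f=(-2.280410, 2.531620) → (-1.350845, -0.791522)
1.610000: (-1.350845, -0.791522); f=(-2.676297, 2.162623) → (-1.645238, -0.553633)
1.720000: (-1.645238, -0.553633); f=(-3.130392, 1.750615) → (-1.989581, -0.361066)
(x(1.83), y(1.83)) ≈ (-1.9896, -0.3611)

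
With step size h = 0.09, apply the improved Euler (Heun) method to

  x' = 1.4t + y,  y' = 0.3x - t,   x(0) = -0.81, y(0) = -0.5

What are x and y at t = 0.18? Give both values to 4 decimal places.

Heun on (x,y): k1 = f(t_n, state_n); k2 = f(t_n + h, state_n + h·k1); state_{n+1} = state_n + (h/2)·(k1 + k2).
0.000000: (-0.810000, -0.500000)
  k1 = (-0.500000, -0.243000)
  predictor → (-0.855000, -0.521870)
  k2 = (-0.395870, -0.346500)
  → (-0.850314, -0.526528)
0.090000: (-0.850314, -0.526528)
  k1 = (-0.400528, -0.345094)
  predictor → (-0.886362, -0.557586)
  k2 = (-0.305586, -0.445908)
  → (-0.882089, -0.562123)
(x(0.18), y(0.18)) ≈ (-0.8821, -0.5621)

-0.8821, -0.5621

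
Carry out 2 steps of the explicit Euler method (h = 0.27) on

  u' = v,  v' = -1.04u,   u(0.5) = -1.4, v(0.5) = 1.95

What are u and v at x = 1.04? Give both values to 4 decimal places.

-0.2409, 2.5884

Euler on (u,v): u_{n+1} = u_n + h·u', v_{n+1} = v_n + h·v'.
0.500000: (-1.400000, 1.950000); f=(1.950000, 1.456000) → (-0.873500, 2.343120)
0.770000: (-0.873500, 2.343120); f=(2.343120, 0.908440) → (-0.240858, 2.588399)
(u(1.04), v(1.04)) ≈ (-0.2409, 2.5884)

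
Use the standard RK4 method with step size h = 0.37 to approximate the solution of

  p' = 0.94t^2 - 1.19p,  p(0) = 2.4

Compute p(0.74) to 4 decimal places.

RK4: k1 = f(t_n, p_n); k2 = f(t_n + h/2, p_n + (h/2)·k1); k3 = f(t_n + h/2, p_n + (h/2)·k2); k4 = f(t_n + h, p_n + h·k3); p_{n+1} = p_n + (h/6)·(k1 + 2k2 + 2k3 + k4).
t=0.000000, p=2.400000:
  k1 = f(0.000000, 2.400000) = -2.856000
  k2 = f(0.185000, 1.871640) = -2.195080
  k3 = f(0.185000, 1.993910) = -2.340582
  k4 = f(0.370000, 1.533985) = -1.696756
  p ← 2.400000 + (0.37/6)·(k1 + 2k2 + 2k3 + k4) = 1.559848
t=0.370000, p=1.559848:
  k1 = f(0.370000, 1.559848) = -1.727534
  k2 = f(0.555000, 1.240255) = -1.186360
  k3 = f(0.555000, 1.340372) = -1.305499
  k4 = f(0.740000, 1.076814) = -0.766664
  p ← 1.559848 + (0.37/6)·(k1 + 2k2 + 2k3 + k4) = 1.098710
p(0.74) ≈ 1.0987

1.0987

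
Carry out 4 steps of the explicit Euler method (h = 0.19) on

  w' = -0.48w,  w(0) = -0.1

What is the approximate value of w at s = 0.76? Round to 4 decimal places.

-0.0682

Euler: w_{n+1} = w_n + h·f(s_n, w_n).
s=0.000000, w=-0.100000: f=0.048000 → w ← -0.100000 + 0.19·0.048000 = -0.090880
s=0.190000, w=-0.090880: f=0.043622 → w ← -0.090880 + 0.19·0.043622 = -0.082592
s=0.380000, w=-0.082592: f=0.039644 → w ← -0.082592 + 0.19·0.039644 = -0.075059
s=0.570000, w=-0.075059: f=0.036029 → w ← -0.075059 + 0.19·0.036029 = -0.068214
w(0.76) ≈ -0.0682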